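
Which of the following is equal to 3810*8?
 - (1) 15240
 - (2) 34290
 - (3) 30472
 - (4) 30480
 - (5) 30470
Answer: 4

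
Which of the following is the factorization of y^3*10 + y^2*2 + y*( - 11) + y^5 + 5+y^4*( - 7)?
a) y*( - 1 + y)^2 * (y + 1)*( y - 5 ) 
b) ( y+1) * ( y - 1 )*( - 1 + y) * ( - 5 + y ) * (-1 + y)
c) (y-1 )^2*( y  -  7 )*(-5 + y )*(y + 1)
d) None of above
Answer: b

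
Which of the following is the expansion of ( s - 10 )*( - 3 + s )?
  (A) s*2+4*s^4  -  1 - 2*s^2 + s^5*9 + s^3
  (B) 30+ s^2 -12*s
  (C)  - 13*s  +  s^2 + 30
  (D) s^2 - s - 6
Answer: C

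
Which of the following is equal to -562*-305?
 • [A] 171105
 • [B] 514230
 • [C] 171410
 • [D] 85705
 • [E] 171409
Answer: C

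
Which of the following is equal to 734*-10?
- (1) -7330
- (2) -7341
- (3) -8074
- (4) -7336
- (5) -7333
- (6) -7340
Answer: 6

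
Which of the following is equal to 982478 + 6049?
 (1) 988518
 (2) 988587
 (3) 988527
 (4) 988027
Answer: 3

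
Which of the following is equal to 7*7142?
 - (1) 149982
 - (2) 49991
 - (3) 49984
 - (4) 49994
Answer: 4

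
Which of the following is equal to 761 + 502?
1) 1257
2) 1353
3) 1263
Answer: 3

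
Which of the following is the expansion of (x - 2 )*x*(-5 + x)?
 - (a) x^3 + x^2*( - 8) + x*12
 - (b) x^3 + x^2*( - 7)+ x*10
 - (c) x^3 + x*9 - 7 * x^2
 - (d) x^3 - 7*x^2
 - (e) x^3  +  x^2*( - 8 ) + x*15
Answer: b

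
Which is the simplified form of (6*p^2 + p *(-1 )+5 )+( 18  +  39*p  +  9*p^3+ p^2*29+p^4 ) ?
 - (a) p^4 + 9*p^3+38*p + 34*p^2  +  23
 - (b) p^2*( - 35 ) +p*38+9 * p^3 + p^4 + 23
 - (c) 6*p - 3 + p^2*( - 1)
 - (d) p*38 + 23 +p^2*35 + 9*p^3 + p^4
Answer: d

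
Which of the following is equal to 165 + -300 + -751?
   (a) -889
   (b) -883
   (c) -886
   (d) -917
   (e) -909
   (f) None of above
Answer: c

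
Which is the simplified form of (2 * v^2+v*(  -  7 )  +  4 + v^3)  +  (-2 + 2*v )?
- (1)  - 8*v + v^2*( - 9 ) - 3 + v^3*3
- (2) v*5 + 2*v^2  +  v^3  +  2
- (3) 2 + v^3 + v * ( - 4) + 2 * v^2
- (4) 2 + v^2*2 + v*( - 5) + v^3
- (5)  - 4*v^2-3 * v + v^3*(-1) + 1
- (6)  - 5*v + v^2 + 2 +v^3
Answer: 4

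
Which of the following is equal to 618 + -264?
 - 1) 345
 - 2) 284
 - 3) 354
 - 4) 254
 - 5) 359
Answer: 3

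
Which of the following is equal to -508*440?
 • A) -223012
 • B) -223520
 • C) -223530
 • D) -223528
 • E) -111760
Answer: B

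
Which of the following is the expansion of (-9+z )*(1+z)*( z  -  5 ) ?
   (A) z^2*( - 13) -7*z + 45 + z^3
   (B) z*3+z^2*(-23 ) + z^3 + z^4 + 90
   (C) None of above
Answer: C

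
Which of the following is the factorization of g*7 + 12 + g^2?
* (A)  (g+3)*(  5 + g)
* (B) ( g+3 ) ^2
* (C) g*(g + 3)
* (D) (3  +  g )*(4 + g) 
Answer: D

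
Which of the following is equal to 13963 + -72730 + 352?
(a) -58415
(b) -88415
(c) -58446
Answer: a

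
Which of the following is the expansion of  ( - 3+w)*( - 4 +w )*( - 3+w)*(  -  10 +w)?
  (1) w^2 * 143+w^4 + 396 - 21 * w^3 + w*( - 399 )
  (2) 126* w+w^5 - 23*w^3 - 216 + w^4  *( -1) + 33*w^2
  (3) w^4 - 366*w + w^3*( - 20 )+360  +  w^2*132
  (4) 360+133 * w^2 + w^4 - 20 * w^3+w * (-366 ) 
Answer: 4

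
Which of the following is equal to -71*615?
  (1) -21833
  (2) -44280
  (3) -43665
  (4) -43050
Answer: 3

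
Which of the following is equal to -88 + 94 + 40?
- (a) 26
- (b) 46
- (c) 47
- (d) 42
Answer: b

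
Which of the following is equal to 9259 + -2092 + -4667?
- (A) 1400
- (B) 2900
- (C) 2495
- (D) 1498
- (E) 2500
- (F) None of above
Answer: E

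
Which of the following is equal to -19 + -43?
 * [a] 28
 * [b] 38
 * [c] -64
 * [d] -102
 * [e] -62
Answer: e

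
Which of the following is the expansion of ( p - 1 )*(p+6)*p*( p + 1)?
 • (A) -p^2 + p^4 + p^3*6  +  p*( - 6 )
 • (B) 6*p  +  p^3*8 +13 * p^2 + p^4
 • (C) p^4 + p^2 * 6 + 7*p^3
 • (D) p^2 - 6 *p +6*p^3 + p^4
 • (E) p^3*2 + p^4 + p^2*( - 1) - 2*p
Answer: A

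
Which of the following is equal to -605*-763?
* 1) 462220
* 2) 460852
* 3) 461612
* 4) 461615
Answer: 4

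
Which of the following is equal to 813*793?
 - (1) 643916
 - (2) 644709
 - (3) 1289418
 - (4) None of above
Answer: 2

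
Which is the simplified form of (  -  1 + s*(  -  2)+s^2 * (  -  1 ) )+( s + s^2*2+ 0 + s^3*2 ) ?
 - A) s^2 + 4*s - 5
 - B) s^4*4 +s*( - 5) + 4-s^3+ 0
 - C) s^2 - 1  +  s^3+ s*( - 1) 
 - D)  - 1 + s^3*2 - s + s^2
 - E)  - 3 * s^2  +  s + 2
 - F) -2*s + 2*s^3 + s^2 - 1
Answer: D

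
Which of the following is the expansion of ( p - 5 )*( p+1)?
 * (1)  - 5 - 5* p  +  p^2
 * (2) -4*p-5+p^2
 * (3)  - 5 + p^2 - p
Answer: 2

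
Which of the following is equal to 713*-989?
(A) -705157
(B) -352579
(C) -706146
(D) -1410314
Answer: A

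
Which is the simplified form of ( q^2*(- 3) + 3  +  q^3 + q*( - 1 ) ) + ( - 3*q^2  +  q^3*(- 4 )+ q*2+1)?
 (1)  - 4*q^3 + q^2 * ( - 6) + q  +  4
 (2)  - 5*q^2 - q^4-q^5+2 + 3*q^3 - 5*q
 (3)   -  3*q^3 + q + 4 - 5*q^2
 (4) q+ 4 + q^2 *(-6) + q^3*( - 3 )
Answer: 4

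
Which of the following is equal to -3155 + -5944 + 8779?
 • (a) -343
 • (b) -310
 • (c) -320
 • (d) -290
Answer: c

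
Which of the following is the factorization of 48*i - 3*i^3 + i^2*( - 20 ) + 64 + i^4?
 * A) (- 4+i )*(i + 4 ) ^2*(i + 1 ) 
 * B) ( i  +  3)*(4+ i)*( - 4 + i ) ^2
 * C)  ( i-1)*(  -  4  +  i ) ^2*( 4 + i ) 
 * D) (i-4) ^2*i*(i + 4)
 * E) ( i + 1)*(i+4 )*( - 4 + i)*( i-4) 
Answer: E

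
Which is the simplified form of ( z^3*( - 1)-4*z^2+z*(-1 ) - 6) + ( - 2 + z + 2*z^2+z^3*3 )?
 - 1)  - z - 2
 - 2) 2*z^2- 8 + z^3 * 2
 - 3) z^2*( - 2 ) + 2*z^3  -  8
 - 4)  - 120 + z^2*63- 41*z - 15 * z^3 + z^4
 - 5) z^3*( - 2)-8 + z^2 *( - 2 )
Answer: 3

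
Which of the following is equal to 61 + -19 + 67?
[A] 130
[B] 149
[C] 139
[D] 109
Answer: D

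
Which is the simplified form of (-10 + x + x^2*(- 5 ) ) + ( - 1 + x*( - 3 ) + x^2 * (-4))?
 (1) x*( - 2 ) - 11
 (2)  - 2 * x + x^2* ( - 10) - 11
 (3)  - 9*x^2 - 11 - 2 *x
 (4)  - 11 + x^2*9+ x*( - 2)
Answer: 3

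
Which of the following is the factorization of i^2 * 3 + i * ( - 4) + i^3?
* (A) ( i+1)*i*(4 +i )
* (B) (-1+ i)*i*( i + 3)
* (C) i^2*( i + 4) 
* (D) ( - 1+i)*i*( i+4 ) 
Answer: D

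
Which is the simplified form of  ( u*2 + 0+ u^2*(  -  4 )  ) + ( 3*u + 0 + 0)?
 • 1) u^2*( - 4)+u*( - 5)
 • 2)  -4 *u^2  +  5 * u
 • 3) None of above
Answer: 2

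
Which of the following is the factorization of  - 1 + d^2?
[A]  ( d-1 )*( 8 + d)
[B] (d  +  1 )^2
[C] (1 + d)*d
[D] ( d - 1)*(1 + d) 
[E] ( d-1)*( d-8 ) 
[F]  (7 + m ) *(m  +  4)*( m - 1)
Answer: D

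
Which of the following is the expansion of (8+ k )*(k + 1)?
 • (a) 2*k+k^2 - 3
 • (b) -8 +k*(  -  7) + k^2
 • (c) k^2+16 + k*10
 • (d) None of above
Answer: d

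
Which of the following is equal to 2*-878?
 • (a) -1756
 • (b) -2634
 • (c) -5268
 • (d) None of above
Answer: a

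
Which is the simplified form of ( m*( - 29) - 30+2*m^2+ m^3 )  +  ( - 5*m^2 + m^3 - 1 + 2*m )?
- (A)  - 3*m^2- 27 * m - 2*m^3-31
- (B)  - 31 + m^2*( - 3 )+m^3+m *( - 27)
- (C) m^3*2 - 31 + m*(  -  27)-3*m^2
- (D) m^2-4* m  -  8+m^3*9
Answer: C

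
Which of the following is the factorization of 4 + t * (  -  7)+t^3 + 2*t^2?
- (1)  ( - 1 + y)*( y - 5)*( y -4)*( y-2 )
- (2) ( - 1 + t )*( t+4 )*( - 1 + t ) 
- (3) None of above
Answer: 2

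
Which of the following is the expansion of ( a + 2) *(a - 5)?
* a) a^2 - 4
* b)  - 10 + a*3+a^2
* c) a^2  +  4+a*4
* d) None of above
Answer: d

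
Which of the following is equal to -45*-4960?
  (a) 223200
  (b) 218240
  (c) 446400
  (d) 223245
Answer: a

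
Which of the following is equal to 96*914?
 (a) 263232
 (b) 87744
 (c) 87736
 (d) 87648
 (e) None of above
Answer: b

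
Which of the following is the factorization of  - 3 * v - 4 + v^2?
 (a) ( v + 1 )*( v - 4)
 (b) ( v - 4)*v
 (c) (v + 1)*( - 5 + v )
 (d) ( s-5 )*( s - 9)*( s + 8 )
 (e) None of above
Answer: a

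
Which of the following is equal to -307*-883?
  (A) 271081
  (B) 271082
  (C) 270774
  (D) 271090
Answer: A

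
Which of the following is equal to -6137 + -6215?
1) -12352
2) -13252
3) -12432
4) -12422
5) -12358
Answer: 1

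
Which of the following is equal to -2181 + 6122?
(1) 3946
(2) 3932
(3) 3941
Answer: 3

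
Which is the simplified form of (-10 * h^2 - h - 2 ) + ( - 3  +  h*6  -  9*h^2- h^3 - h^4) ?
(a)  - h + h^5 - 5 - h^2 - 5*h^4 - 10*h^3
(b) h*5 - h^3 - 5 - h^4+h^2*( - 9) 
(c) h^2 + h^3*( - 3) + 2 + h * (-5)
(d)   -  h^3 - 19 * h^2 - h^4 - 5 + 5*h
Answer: d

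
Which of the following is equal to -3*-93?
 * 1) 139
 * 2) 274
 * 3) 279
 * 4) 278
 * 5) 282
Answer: 3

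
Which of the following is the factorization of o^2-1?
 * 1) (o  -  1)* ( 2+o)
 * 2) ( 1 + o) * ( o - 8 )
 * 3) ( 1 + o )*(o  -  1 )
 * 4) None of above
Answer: 3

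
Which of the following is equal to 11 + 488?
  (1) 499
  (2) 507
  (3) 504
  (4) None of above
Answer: 1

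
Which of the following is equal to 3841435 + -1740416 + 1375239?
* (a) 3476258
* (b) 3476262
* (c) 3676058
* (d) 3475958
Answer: a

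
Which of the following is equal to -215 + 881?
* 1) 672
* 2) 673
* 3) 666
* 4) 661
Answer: 3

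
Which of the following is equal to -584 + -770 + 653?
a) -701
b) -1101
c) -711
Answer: a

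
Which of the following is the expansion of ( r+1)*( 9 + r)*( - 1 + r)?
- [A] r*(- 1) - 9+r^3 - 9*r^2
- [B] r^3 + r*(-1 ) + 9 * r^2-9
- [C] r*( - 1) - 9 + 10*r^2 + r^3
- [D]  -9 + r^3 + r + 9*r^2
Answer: B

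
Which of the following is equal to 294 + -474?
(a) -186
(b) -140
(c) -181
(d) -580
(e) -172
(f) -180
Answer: f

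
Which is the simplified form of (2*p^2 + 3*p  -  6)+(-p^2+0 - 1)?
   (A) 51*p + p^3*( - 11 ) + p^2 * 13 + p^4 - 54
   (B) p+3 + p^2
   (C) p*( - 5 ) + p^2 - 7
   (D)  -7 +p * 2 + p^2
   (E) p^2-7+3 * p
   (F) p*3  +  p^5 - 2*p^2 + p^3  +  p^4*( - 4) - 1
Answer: E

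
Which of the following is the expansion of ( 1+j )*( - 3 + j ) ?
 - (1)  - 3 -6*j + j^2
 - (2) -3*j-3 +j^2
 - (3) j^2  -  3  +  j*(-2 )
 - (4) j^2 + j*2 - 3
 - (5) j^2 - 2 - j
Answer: 3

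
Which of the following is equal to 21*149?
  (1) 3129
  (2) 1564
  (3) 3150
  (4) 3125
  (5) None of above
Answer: 1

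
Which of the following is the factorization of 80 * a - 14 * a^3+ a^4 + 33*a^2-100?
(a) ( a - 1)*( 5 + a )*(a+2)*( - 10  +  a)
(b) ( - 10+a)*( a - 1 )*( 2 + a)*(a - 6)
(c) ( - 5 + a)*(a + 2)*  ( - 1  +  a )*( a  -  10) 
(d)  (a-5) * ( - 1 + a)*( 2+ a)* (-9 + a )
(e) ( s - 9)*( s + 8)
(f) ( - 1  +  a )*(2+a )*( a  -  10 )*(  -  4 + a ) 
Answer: c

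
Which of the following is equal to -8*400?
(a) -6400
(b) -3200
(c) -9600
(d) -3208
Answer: b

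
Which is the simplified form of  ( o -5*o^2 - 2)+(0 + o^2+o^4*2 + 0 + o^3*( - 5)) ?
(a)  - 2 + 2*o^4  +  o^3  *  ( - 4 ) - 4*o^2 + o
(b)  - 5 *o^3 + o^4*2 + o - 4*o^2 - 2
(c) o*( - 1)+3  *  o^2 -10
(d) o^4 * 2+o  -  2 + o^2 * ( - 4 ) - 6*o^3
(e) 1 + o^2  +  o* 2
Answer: b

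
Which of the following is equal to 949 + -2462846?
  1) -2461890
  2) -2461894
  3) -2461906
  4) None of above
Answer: 4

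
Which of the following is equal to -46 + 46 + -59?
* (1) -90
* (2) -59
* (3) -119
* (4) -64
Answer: 2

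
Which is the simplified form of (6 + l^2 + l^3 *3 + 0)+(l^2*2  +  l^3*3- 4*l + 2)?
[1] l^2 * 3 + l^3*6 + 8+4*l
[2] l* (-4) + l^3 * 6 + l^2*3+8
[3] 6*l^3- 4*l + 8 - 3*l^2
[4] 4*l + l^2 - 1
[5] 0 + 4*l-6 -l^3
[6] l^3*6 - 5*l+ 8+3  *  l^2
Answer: 2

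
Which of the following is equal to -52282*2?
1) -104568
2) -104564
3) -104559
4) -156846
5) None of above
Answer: 2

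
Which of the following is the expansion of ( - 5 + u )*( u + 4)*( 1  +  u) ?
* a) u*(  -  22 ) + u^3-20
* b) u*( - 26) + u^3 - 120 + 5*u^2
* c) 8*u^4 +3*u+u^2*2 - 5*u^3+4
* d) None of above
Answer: d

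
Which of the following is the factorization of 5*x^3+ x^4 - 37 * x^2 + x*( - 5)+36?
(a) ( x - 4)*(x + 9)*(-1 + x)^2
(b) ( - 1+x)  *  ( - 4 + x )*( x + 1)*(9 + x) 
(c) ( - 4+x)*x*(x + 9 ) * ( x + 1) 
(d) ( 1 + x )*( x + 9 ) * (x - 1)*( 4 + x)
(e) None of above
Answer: b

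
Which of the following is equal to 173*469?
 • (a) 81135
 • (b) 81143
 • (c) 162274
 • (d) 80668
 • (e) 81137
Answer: e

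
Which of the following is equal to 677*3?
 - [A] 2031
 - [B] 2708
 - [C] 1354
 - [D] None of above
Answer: A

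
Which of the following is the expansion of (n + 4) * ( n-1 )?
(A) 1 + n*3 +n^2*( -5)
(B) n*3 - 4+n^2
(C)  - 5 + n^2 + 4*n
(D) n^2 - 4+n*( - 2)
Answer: B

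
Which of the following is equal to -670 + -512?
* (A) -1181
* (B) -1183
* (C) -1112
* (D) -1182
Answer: D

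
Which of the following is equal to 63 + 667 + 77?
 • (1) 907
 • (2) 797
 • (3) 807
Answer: 3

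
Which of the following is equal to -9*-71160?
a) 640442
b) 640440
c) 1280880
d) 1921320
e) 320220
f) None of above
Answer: b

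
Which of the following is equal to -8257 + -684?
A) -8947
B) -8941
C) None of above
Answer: B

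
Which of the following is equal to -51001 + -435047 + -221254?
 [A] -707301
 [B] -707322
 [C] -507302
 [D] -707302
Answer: D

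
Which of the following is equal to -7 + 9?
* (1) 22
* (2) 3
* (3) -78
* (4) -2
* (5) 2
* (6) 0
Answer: 5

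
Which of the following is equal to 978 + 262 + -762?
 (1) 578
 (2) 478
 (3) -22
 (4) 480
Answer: 2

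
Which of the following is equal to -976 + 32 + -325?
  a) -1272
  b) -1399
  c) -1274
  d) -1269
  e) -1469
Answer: d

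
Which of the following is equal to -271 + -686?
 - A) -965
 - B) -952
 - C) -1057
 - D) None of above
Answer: D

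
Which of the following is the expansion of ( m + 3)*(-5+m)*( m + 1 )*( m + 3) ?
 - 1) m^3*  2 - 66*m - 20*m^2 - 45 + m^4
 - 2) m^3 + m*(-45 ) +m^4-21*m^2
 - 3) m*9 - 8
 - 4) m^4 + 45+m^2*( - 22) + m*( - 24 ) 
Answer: 1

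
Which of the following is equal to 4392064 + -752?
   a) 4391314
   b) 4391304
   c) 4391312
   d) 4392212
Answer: c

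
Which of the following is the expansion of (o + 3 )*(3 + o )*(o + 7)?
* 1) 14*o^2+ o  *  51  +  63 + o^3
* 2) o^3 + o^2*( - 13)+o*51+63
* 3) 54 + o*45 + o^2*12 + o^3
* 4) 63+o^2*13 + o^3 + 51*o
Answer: 4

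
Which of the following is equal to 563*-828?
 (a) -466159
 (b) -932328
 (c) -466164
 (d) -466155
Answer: c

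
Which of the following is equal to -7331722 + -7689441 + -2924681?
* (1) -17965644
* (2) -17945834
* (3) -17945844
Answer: 3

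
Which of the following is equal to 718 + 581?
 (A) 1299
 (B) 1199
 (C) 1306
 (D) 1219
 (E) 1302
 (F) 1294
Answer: A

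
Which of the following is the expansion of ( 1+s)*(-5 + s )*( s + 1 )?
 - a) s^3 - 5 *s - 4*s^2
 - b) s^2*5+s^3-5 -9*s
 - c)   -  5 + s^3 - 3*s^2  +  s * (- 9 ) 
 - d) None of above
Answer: c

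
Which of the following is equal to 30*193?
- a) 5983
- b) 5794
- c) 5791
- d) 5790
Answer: d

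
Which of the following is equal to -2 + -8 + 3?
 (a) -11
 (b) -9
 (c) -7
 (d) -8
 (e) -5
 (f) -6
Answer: c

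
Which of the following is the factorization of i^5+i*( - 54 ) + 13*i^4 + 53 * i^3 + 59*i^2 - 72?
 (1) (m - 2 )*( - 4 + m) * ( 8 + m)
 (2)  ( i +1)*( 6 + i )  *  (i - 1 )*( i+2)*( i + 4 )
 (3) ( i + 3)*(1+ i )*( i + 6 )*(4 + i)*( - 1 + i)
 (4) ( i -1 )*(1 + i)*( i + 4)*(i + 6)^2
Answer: 3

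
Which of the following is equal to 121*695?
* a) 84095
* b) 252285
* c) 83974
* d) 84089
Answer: a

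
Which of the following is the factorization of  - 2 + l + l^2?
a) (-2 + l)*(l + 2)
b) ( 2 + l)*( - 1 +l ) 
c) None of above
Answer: b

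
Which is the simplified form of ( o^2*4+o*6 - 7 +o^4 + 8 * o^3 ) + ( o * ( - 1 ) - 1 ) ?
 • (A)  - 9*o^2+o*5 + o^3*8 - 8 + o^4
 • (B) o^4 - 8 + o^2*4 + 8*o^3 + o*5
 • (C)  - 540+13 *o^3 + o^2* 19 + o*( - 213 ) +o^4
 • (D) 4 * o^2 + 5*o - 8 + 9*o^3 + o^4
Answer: B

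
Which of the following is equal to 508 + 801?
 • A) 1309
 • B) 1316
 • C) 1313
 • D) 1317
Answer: A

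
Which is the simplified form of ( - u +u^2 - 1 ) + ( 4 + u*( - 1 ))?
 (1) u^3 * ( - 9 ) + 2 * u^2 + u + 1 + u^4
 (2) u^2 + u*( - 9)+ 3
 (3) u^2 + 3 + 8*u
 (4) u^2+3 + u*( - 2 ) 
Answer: 4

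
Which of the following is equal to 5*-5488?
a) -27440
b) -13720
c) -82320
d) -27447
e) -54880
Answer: a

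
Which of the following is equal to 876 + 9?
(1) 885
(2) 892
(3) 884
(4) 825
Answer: 1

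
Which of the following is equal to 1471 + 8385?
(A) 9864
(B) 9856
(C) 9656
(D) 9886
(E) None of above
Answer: B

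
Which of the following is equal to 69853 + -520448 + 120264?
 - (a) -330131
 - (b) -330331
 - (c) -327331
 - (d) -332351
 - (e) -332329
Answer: b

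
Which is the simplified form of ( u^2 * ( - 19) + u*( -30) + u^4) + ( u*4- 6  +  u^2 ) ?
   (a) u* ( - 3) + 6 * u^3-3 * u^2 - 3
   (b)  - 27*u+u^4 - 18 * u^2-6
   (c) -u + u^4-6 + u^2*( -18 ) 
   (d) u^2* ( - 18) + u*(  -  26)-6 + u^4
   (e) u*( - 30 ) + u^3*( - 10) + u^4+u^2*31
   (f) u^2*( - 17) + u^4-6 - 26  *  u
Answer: d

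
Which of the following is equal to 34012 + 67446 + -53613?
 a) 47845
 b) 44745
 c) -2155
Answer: a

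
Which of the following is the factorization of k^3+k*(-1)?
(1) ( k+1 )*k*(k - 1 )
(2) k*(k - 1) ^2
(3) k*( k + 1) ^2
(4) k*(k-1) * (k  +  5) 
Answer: 1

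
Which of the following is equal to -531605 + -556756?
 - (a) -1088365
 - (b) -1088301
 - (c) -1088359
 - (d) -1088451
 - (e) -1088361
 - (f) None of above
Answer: e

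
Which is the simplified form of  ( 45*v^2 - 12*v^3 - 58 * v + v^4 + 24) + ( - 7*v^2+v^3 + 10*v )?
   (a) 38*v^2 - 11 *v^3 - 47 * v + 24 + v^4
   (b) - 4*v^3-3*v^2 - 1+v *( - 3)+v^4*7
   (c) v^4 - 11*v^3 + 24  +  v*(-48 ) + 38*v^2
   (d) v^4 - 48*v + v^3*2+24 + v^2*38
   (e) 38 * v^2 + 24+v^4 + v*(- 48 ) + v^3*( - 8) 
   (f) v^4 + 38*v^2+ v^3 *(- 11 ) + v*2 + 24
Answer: c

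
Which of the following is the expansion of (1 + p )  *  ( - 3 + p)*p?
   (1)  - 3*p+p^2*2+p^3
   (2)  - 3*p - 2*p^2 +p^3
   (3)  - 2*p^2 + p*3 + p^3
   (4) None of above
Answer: 2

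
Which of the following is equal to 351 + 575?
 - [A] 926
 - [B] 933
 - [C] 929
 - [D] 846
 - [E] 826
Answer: A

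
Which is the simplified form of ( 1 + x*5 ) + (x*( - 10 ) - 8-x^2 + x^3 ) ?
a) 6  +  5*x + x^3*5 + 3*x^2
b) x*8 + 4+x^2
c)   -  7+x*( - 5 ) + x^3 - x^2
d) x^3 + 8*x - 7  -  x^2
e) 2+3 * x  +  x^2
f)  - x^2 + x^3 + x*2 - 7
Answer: c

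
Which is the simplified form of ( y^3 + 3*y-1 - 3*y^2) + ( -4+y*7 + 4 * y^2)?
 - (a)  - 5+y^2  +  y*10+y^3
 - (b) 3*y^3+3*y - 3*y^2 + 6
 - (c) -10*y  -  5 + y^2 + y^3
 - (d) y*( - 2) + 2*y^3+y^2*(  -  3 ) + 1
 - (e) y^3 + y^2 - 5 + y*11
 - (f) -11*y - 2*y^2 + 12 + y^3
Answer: a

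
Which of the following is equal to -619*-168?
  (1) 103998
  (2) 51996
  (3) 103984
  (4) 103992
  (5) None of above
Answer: 4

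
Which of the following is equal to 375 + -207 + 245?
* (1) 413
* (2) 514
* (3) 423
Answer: 1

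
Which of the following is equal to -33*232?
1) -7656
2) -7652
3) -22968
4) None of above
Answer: 1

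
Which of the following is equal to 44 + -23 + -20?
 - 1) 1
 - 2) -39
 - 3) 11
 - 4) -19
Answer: 1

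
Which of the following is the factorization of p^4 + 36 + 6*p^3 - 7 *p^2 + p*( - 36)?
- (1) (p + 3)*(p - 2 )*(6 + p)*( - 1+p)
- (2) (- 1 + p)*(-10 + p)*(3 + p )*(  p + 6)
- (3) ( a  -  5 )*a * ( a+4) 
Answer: 1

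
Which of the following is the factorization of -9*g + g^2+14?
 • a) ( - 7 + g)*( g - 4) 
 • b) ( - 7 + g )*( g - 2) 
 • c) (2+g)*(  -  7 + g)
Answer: b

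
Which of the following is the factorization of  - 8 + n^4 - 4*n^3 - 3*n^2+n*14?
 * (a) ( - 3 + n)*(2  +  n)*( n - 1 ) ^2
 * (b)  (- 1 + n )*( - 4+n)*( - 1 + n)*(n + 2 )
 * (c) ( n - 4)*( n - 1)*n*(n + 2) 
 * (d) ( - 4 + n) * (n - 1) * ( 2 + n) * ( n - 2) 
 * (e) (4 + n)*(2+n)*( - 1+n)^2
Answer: b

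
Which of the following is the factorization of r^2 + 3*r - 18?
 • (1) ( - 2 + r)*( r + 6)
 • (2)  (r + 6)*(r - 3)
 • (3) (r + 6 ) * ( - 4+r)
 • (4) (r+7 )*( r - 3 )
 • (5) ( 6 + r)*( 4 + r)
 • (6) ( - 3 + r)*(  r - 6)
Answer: 2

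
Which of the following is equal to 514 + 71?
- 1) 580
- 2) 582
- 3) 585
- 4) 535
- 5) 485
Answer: 3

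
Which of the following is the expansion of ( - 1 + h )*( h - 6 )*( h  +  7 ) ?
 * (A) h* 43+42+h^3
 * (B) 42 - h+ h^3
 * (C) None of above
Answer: C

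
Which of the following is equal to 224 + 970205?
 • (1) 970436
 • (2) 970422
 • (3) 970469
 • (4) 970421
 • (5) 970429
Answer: 5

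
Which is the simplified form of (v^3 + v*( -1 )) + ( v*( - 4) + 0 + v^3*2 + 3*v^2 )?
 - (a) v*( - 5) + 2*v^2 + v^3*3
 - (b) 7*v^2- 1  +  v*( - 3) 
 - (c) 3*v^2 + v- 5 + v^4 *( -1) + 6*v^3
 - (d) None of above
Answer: d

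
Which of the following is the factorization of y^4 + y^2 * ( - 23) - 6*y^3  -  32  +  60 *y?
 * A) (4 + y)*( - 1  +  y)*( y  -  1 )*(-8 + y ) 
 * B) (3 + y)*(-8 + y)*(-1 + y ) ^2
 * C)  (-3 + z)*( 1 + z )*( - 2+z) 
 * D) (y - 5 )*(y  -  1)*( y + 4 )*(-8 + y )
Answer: A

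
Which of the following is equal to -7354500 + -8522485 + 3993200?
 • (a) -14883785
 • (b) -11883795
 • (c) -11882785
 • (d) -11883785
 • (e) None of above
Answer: d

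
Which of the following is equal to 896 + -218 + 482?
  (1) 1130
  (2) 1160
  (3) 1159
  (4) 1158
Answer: 2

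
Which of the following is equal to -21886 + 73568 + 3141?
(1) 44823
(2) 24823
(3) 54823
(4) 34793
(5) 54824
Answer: 3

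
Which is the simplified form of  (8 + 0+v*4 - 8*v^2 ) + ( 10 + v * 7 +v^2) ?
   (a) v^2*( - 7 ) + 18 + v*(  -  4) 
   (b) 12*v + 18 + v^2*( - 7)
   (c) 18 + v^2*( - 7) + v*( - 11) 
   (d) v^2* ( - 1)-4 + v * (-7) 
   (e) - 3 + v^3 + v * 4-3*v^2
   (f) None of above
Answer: f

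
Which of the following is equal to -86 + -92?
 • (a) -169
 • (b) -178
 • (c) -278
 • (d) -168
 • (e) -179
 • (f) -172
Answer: b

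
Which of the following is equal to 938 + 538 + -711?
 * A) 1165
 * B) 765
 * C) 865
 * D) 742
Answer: B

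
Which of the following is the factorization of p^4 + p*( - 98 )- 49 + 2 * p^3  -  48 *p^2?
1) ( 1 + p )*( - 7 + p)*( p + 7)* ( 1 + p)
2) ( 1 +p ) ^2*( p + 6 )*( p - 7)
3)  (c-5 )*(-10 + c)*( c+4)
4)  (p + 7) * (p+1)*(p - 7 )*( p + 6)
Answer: 1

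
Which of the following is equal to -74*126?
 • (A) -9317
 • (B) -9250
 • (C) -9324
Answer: C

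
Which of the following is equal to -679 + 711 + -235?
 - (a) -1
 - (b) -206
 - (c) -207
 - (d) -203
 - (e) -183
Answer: d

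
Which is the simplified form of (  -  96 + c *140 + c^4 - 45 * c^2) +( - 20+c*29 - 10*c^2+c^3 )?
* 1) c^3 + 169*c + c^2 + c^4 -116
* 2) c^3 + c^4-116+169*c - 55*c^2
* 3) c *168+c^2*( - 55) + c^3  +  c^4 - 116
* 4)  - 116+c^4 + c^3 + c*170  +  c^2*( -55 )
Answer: 2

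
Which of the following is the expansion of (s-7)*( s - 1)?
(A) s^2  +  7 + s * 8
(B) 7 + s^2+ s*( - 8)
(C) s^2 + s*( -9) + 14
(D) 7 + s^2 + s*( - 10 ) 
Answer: B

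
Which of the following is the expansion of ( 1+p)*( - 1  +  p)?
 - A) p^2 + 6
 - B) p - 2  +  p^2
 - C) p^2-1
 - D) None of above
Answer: C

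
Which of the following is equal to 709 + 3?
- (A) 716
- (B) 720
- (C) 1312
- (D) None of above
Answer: D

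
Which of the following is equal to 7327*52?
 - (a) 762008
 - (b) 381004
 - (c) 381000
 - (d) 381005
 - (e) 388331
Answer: b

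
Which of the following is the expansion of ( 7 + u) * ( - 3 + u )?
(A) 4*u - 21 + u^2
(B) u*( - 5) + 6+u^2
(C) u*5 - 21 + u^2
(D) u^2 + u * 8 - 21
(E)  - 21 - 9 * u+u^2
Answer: A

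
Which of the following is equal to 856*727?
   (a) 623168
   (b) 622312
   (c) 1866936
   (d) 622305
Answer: b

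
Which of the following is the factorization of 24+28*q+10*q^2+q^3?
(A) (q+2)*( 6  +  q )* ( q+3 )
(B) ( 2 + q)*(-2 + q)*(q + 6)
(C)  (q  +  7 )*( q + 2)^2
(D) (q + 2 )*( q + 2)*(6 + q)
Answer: D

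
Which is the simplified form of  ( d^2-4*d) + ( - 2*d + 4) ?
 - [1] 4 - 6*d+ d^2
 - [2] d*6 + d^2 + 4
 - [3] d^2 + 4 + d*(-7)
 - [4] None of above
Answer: 1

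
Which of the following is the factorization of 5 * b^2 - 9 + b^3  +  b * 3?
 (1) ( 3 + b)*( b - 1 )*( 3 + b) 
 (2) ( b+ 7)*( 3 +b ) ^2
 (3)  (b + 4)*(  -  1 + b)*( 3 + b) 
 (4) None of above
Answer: 1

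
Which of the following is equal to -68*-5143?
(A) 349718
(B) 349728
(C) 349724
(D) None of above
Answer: C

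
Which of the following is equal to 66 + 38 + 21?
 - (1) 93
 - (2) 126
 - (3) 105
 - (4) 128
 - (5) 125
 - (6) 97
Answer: 5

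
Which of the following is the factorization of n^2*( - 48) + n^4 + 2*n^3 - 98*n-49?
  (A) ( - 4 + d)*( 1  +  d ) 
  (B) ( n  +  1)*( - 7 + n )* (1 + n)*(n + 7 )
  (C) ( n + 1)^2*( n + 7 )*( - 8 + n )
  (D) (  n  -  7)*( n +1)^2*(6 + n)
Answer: B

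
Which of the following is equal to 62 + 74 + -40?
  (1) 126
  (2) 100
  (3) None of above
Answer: 3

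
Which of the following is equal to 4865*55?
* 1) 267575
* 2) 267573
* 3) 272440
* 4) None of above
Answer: 1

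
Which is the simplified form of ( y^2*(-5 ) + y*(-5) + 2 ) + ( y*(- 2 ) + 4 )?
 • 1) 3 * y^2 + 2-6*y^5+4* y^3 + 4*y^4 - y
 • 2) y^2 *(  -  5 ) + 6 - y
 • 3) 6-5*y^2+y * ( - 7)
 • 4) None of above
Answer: 3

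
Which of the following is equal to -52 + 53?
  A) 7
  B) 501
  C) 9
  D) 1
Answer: D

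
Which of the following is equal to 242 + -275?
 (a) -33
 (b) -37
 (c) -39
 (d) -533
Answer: a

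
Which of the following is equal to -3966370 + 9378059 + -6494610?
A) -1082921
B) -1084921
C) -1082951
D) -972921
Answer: A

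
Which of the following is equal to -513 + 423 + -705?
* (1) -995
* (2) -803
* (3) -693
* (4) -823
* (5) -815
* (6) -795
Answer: 6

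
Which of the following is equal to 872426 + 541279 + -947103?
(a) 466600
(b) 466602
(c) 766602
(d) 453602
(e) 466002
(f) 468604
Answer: b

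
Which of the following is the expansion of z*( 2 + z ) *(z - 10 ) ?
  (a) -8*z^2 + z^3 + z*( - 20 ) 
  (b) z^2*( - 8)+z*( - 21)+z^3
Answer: a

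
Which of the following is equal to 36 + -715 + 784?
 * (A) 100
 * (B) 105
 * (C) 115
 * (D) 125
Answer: B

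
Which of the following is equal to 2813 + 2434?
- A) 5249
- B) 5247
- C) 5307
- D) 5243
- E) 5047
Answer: B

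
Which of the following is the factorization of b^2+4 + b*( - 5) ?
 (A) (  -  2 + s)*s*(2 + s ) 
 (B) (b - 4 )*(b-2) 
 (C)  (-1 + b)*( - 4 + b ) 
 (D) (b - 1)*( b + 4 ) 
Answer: C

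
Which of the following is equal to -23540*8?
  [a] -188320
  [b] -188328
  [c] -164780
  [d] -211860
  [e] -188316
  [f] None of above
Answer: a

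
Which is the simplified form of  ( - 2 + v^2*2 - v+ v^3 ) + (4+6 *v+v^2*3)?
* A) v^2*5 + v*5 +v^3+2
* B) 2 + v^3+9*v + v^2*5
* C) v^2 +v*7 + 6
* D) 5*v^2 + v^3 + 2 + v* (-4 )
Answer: A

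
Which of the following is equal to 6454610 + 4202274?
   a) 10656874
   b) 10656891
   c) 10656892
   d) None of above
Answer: d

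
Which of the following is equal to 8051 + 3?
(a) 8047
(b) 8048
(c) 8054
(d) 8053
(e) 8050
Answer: c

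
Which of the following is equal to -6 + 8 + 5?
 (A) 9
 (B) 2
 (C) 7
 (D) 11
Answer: C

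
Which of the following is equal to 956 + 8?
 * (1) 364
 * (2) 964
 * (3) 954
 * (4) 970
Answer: 2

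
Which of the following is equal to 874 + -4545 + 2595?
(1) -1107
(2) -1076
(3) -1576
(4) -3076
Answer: 2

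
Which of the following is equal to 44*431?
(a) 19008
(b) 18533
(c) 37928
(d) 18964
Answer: d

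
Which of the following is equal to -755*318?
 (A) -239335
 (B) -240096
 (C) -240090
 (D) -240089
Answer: C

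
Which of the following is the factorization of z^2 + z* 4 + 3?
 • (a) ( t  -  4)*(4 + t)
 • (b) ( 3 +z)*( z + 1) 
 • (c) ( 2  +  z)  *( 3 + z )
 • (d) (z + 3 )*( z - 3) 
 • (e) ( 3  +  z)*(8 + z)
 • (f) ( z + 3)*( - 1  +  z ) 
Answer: b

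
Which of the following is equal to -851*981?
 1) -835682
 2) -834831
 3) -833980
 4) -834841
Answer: 2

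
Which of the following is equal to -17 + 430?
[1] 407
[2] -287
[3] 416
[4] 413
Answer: 4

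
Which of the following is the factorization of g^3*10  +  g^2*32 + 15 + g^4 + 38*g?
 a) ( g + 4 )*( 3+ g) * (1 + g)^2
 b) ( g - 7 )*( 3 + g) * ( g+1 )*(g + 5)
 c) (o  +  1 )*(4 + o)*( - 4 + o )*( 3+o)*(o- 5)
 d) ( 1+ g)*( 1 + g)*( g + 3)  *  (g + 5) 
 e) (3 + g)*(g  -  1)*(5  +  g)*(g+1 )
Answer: d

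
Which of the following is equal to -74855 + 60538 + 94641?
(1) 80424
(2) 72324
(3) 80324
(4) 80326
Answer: 3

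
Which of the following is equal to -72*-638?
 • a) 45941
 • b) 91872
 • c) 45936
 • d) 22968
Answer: c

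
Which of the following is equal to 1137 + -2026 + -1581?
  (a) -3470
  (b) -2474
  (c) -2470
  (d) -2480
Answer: c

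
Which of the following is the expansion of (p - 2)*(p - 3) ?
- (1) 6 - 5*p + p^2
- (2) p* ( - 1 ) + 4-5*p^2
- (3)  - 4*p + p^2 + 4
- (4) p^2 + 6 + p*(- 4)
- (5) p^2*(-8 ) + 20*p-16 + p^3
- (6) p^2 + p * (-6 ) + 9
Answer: 1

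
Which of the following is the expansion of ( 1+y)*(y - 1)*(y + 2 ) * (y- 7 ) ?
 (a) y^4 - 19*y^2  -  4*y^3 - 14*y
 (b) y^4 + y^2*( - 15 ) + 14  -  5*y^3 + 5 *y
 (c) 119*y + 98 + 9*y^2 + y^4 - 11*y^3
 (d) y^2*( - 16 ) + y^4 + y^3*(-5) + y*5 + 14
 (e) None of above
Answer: b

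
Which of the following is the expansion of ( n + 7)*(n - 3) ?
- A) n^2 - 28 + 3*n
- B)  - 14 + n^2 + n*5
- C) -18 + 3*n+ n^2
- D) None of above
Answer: D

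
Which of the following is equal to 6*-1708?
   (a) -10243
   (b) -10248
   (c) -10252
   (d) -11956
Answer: b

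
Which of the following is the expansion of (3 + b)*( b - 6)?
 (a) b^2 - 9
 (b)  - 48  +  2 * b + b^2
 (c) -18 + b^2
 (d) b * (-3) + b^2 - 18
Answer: d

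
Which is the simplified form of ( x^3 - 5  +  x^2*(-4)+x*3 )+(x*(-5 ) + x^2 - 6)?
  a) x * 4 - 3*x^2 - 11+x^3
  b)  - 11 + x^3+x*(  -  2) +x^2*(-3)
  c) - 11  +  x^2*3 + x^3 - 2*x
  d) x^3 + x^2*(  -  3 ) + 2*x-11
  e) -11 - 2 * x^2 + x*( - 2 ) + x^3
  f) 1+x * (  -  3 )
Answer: b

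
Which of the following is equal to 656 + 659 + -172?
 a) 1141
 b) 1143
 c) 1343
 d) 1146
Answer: b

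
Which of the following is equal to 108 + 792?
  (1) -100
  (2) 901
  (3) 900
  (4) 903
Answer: 3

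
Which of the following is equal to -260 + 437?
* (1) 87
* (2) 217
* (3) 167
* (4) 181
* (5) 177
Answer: 5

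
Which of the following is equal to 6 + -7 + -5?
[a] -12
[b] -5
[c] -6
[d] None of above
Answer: c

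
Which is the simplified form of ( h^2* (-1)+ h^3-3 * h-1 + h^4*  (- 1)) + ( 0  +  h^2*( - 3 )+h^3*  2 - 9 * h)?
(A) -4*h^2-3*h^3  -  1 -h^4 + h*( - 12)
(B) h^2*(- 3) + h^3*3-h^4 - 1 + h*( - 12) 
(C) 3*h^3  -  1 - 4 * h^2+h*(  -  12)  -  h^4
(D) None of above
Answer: C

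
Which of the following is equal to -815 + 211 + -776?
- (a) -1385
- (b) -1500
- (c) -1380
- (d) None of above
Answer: c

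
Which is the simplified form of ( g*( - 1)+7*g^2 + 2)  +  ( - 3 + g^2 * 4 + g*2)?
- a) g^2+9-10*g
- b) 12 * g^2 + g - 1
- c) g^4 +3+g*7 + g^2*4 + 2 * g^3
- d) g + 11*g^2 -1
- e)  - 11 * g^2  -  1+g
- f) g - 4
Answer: d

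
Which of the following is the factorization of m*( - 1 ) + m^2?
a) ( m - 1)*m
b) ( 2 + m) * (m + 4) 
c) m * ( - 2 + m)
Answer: a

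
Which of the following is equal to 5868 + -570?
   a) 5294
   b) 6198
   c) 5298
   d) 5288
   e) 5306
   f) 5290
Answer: c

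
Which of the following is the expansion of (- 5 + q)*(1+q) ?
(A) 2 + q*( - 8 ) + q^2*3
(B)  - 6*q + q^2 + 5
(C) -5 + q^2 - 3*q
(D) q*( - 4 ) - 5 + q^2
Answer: D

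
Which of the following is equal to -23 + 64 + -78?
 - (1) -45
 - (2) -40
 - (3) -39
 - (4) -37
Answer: 4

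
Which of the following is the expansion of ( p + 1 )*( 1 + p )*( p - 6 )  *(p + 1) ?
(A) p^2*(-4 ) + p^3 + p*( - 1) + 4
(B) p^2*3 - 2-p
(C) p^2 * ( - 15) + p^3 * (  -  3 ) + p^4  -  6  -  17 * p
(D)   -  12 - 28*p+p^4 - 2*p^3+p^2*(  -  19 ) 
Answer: C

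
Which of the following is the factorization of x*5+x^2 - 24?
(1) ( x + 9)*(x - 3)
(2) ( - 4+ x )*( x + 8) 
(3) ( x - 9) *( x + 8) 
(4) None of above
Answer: 4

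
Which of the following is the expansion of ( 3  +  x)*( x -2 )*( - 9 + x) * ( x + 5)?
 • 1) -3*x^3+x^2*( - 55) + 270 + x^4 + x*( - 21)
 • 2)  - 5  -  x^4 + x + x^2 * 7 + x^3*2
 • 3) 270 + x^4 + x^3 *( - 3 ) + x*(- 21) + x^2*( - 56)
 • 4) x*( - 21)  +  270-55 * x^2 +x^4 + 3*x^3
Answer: 1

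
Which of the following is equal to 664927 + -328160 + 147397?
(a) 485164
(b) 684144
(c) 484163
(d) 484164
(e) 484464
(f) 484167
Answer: d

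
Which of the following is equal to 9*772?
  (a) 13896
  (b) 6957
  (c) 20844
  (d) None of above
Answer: d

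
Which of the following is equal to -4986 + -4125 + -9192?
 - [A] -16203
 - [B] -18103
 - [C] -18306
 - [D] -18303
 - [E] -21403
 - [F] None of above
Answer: D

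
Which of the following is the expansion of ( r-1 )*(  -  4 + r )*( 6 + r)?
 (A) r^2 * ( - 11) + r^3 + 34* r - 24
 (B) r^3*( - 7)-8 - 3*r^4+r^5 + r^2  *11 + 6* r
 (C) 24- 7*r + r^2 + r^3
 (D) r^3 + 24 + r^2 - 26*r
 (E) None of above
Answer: D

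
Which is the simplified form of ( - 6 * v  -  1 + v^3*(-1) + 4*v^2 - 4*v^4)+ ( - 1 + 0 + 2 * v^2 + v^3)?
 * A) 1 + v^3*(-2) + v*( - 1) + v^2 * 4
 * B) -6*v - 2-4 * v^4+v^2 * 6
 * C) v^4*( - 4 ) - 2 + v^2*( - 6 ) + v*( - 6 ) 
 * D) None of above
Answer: B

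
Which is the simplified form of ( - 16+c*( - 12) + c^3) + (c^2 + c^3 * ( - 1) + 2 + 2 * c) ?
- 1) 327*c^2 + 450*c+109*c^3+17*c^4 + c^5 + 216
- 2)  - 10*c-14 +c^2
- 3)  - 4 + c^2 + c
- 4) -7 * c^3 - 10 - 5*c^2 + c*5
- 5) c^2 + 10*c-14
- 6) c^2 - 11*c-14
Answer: 2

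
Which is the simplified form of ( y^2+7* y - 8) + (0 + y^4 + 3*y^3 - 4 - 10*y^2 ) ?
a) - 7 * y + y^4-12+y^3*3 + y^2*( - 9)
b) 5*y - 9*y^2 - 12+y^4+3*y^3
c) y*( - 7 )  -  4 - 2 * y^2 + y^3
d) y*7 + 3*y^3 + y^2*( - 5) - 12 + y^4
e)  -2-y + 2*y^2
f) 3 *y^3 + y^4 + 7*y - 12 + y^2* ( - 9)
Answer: f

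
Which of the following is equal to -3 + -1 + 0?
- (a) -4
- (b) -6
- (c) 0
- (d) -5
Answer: a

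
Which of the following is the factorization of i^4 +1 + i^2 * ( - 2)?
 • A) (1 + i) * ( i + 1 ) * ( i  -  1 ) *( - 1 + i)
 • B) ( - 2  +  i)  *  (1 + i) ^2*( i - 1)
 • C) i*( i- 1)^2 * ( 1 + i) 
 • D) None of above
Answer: A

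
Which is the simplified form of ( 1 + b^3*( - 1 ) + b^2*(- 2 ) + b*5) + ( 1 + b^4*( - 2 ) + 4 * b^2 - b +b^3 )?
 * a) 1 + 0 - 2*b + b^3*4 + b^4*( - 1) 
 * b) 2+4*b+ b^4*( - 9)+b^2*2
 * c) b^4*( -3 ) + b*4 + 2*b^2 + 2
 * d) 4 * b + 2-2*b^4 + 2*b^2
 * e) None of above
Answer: d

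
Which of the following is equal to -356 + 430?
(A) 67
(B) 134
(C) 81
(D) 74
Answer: D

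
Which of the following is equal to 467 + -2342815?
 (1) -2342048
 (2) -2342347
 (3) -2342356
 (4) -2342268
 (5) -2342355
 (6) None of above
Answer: 6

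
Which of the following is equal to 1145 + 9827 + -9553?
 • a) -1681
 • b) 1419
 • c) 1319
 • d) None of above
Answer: b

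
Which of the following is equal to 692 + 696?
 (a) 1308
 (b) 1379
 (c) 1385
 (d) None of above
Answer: d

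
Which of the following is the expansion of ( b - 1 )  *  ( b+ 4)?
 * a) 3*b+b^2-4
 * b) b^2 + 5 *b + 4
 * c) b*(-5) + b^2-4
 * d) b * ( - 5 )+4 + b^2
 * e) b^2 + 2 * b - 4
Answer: a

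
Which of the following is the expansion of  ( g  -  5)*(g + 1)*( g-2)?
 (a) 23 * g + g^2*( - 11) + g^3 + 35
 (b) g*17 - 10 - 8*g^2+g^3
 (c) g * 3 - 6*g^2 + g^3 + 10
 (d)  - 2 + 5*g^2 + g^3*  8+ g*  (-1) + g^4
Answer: c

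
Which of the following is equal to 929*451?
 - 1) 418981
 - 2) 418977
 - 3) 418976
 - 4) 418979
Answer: 4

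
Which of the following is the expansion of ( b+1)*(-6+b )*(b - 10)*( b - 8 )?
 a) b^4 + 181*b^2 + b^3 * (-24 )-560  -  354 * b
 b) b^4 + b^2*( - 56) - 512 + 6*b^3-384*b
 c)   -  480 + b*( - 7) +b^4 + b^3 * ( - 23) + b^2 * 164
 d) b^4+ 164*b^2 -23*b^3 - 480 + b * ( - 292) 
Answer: d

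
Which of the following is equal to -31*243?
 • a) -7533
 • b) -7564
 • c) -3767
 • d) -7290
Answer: a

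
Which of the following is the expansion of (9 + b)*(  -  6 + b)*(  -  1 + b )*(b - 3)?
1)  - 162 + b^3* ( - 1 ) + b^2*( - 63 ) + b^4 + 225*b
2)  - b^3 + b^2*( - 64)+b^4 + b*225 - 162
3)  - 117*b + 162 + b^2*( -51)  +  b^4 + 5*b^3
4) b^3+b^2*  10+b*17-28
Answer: 1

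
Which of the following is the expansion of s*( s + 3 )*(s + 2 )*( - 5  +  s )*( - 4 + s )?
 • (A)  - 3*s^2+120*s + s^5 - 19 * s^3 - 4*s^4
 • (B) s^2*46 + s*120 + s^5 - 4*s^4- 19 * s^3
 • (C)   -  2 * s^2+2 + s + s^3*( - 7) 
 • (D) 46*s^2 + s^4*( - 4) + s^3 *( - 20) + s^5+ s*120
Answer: B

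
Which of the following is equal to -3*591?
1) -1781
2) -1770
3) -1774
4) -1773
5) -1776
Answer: 4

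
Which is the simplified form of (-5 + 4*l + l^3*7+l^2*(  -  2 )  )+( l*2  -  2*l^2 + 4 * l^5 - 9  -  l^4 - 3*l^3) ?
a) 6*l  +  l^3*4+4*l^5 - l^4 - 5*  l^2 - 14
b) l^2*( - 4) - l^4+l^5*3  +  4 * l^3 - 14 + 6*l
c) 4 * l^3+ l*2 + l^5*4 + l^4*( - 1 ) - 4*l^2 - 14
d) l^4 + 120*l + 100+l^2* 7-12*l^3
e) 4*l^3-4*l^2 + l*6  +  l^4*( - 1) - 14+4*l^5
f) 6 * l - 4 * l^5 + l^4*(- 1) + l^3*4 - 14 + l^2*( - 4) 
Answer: e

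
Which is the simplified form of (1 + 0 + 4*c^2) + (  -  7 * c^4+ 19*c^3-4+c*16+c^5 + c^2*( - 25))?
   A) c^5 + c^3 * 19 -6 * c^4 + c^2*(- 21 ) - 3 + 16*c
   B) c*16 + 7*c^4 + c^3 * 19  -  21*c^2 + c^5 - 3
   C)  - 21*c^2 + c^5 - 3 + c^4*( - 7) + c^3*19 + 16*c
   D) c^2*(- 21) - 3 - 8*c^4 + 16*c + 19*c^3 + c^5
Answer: C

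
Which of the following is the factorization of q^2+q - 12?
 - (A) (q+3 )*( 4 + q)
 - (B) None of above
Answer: B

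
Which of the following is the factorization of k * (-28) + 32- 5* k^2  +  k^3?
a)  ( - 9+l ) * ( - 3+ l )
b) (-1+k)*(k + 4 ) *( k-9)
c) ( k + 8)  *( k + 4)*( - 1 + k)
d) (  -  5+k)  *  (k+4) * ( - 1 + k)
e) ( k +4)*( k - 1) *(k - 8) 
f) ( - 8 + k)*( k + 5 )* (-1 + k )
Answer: e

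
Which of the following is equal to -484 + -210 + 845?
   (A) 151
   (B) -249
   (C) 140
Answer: A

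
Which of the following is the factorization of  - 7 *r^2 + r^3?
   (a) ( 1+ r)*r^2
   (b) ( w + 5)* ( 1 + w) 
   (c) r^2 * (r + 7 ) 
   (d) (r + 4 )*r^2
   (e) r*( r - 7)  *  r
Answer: e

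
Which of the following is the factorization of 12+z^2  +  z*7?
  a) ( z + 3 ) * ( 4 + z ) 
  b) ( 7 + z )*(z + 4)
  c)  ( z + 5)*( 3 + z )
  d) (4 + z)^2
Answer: a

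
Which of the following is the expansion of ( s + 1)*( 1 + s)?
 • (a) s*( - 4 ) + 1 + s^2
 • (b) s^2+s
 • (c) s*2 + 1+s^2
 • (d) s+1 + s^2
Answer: c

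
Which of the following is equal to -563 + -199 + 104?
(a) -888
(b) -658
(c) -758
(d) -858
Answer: b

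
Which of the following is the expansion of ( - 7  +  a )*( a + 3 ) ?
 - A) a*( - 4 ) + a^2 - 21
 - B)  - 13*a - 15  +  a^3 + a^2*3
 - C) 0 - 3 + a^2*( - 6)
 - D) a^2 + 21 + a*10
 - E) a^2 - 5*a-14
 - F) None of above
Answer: A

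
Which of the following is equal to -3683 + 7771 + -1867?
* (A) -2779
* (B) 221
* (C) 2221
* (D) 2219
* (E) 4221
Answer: C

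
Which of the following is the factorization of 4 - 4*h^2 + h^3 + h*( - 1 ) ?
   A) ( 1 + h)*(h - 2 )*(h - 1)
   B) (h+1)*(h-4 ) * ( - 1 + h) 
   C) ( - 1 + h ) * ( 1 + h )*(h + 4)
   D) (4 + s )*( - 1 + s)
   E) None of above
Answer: B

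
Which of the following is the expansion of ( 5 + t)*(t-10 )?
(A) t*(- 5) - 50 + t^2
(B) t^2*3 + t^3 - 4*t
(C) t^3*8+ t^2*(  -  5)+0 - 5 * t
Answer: A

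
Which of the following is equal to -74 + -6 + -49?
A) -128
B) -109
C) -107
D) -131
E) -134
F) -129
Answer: F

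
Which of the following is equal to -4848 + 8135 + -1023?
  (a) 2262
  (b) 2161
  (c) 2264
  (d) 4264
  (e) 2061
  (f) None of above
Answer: c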